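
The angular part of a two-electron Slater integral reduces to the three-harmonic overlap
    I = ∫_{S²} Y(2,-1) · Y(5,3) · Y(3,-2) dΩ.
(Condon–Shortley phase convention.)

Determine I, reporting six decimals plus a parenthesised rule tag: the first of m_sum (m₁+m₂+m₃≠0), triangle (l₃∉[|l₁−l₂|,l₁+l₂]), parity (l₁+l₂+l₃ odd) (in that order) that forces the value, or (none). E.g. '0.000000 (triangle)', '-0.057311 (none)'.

m-sum 0 ✓  L=10 even ✓  3≤3≤7 ✓
Π(2lᵢ+1) = 5×11×7 = 385
triangle coeff Δ(2,5,3) = 1/2310
Σ_t [2,2]: t=2:+1/144 = 1/144
(3j)²=10/231 [(2 5 3; 0 0 0)], sign=-1
Σ_t [3,3]: t=3:−1/720 = -1/720
(3j)²=8/165 [(2 5 3; -1 3 -2)], sign=+1
⇒ 4πI² = 80/99
I = (-1)√(80/99/(4π)) = -0.25358436
No selection rule forces the value: the integral is nonzero (none).

-0.253584 (none)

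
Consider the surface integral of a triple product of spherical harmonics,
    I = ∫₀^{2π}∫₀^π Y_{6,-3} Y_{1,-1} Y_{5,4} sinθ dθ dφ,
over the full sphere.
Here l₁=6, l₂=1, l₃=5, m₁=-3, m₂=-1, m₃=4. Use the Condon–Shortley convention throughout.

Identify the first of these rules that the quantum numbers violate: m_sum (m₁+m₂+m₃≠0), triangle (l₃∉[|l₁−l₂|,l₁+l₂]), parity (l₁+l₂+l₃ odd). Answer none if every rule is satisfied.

azimuthal sum: -3 − 1 + 4 = 0  ✓
5 ≤ 5 ≤ 7 (triangle on l)  ✓
L = 6 + 1 + 5 = 12 (even)  ✓

none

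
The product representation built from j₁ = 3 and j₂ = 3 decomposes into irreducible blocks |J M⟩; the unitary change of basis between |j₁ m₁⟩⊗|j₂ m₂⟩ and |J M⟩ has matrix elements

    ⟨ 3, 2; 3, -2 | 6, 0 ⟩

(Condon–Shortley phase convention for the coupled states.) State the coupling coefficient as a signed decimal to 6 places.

+0.197386

j₁+j₂−J=0  J+j₁−j₂=6  J−j₁+j₂=6  j₁+j₂+J+1=13
(j₁±m₁, j₂±m₂, J±M) = (5,1,1,5,6,6)
P² = 622080000/77
sum k=0..0:
  [0] +1/14400 = 1/14400
S = 1/14400
C² = P²·S² = 3/77 ; C = +0.197386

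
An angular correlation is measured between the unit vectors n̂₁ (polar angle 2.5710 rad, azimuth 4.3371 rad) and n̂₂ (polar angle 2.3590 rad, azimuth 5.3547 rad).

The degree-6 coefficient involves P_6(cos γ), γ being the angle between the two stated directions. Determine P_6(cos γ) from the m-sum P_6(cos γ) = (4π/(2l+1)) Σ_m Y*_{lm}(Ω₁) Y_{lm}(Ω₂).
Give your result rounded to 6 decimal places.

Summing Y*_{l m}(θ₁,φ₁)·Y_{l m}(θ₂,φ₂) over m ∈ [−6, 6]; prefactor 4π/(2·6+1) = 0.966644:
  [-6]  conj(Y_{6,-6})(Ω₁) = (0.007551, 0.009320) ; Y_{6,-6}(Ω₂) = (0.044939, -0.038805) ; Δ = (0.000701, 0.000126)
  [-5]  conj(Y_{6,-5})(Ω₁) = (0.061744, -0.019482) ; Y_{6,-5}(Ω₂) = (0.014459, 0.206331) ; Δ = (0.004913, 0.012458)
  [-4]  conj(Y_{6,-4})(Ω₁) = (0.014349, -0.205716) ; Y_{6,-4}(Ω₂) = (-0.335924, -0.216431) ; Δ = (-0.049344, 0.065999)
  [-3]  conj(Y_{6,-3})(Ω₁) = (-0.373561, -0.178120) ; Y_{6,-3}(Ω₂) = (0.384109, -0.142888) ; Δ = (-0.168940, -0.015040)
  [-2]  conj(Y_{6,-2})(Ω₁) = (-0.333894, 0.311415) ; Y_{6,-2}(Ω₂) = (-0.013363, 0.045415) ; Δ = (-0.009681, -0.019325)
  [-1]  conj(Y_{6,-1})(Ω₁) = (0.021007, 0.053323) ; Y_{6,-1}(Ω₂) = (0.214870, 0.287205) ; Δ = (-0.010801, 0.017491)
  [+0]  conj(Y_{6,0})(Ω₁) = (-0.418017, -0.000000) ; Y_{6,0}(Ω₂) = (-0.157515, 0.000000) ; Δ = (0.065844, 0.000000)
  [+1]  conj(Y_{6,1})(Ω₁) = (-0.021007, 0.053323) ; Y_{6,1}(Ω₂) = (-0.214870, 0.287205) ; Δ = (-0.010801, -0.017491)
  [+2]  conj(Y_{6,2})(Ω₁) = (-0.333894, -0.311415) ; Y_{6,2}(Ω₂) = (-0.013363, -0.045415) ; Δ = (-0.009681, 0.019325)
  [+3]  conj(Y_{6,3})(Ω₁) = (0.373561, -0.178120) ; Y_{6,3}(Ω₂) = (-0.384109, -0.142888) ; Δ = (-0.168940, 0.015040)
  [+4]  conj(Y_{6,4})(Ω₁) = (0.014349, 0.205716) ; Y_{6,4}(Ω₂) = (-0.335924, 0.216431) ; Δ = (-0.049344, -0.065999)
  [+5]  conj(Y_{6,5})(Ω₁) = (-0.061744, -0.019482) ; Y_{6,5}(Ω₂) = (-0.014459, 0.206331) ; Δ = (0.004913, -0.012458)
  [+6]  conj(Y_{6,6})(Ω₁) = (0.007551, -0.009320) ; Y_{6,6}(Ω₂) = (0.044939, 0.038805) ; Δ = (0.000701, -0.000126)
Accumulated sum (-0.400459, 0.000000); after 4π/(2l+1) scaling, (-0.387101, 0.000000) ⇒ P_6 = -0.387101

-0.387101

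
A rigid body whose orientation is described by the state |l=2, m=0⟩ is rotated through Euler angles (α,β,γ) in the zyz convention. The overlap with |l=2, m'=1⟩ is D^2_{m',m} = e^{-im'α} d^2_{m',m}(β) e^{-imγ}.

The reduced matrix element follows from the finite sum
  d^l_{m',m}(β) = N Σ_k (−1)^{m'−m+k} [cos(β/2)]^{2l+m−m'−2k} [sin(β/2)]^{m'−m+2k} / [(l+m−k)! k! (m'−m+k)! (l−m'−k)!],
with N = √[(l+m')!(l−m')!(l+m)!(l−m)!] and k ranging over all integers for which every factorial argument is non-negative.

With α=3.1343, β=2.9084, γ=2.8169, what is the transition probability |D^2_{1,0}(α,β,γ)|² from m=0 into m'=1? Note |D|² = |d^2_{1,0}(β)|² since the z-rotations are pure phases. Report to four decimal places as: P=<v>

Split into d^2_{1,0}(β=2.9084) × two z-phases.
Half-angle: c=0.116332, s=0.993210. N=√(6·1·2·2)=4.898979
The bounds max(0,m−m')=0 and min(l+m,l−m')=1 give 2 terms
  k=0: (−1)^1·4.8990/(2)·0.1163^3·0.9932^1 = -0.003830
  k=1: (−1)^2·4.8990/(2)·0.1163^1·0.9932^3 = +0.279190
d^2_{1,0}(2.9084) = -0.003830 +0.279190 = +0.275360
|D^2_{1,0}|² = |d^2_{1,0}(β)|² = (+0.275360)² = 0.075823 (the z-rotation phases have unit modulus)

P=0.0758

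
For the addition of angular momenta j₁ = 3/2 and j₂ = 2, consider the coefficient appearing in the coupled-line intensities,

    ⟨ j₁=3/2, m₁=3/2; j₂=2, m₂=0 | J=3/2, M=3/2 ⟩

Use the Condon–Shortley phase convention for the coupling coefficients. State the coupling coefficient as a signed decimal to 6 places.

+√(1/5) ≈ +0.447214

triangle: 2!·1!·2!/6! = 4/720
(j±m)!: 3!·0!·2!·2!·3!·0! = 144
prefactor² = (2J+1)·Δ·N² = 16/5
  k=0: +1/(0!·2!·0!·2!·1!·0!) = 1/4
Σ = 1/4  ⇒  CG² = 16/5·(1/4)² = 1/5
CG = +√(1/5) = +0.447214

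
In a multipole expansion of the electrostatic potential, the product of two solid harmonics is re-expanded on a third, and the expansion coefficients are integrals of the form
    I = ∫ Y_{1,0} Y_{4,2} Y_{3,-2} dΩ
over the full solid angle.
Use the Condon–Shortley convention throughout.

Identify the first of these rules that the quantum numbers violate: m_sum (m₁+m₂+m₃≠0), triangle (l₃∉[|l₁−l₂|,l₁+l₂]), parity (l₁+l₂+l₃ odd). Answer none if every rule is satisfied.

azimuthal sum: 0 + 2 − 2 = 0  ✓
3 ≤ 3 ≤ 5 (triangle on l)  ✓
L = 1 + 4 + 3 = 8 (even)  ✓

none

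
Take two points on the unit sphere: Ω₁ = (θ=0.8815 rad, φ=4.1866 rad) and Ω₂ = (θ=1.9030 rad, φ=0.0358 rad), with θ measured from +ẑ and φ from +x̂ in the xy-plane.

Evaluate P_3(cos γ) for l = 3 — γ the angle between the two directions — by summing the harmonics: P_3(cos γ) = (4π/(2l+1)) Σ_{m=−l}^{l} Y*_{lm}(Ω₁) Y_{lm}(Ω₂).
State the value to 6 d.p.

Addition theorem: P_3(cos γ) = (4π/7) Σ_m Y*_{lm}(Ω₁) Y_{lm}(Ω₂), m = −3…3:
  term(m=-3) = 0.06714 - 0.00769j   from Y*(Ω₁)=0.19173 - 0.00126j, Y(Ω₂)=0.35043 - 0.03778j
  term(m=-2) = 0.04990 - 0.10393j   from Y*(Ω₁)=-0.19206 + 0.33606j, Y(Ω₂)=-0.29708 + 0.02131j
  term(m=-1) = 0.01942 + 0.03087j   from Y*(Ω₁)=-0.12798 - 0.22055j, Y(Ω₂)=-0.14295 + 0.00512j
  term(m=+0) = -0.06969 + 0.00000j   from Y*(Ω₁)=-0.23201 + 0.00000j, Y(Ω₂)=0.30039 + 0.00000j
  term(m=+1) = 0.01942 - 0.03087j   from Y*(Ω₁)=0.12798 - 0.22055j, Y(Ω₂)=0.14295 + 0.00512j
  term(m=+2) = 0.04990 + 0.10393j   from Y*(Ω₁)=-0.19206 - 0.33606j, Y(Ω₂)=-0.29708 - 0.02131j
  term(m=+3) = 0.06714 + 0.00769j   from Y*(Ω₁)=-0.19173 - 0.00126j, Y(Ω₂)=-0.35043 - 0.03778j
Accumulated sum 0.20324 + 0.00000j; after 4π/(2l+1) scaling, 0.36485 + 0.00000j ⇒ P_3 = 0.364847

0.364847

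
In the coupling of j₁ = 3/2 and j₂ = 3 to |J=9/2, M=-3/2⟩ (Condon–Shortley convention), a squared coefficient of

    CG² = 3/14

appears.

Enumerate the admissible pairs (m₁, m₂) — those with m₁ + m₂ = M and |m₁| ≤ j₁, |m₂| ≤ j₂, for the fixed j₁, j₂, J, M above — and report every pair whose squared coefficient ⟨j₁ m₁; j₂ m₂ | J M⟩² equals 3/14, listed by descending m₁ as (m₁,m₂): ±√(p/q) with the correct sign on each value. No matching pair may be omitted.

(1/2,-2): +√(3/14)

Admissible pairs with m₁+m₂ = M = -3/2: (-3/2,0), (-1/2,-1), (1/2,-2), (3/2,-3)
  (m₁,m₂)=(3/2,-3): CG² = 1/84, CG = +√(1/84)
  (m₁,m₂)=(1/2,-2): CG² = 3/14, CG = +√(3/14)   ← matches the target
  (m₁,m₂)=(-1/2,-1): CG² = 15/28, CG = +√(15/28)
  (m₁,m₂)=(-3/2,0): CG² = 5/21, CG = +√(5/21)
Pairs with CG² = 3/14: (1/2,-2): +√(3/14)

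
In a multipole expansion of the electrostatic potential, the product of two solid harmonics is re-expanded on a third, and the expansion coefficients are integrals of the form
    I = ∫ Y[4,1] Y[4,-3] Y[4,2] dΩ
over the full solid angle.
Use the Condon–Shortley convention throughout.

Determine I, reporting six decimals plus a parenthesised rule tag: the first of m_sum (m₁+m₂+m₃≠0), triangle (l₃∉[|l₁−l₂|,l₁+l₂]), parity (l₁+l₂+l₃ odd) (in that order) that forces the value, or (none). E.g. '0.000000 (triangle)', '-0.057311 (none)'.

-0.063661 (none)

m-sum 0 ✓  L=12 even ✓  0≤4≤8 ✓
Π(2lᵢ+1) = 9×9×9 = 729
triangle coeff Δ(4,4,4) = 1/450450
Σ_t [0,4]: t=0:+1/13824 t=1:−1/216 t=2:+1/64 t=3:−1/216 t=4:+1/13824 = 5/768
(3j)²=18/1001 [(4 4 4; 0 0 0)], sign=+1
Σ_t [0,1]: t=0:+1/864 t=1:−1/576 = -1/1728
(3j)²=5/1287 [(4 4 4; 1 -3 2)], sign=-1
⇒ 4πI² = 7290/143143
I = (-1)√(7290/143143/(4π)) = -0.06366105
No selection rule forces the value: the integral is nonzero (none).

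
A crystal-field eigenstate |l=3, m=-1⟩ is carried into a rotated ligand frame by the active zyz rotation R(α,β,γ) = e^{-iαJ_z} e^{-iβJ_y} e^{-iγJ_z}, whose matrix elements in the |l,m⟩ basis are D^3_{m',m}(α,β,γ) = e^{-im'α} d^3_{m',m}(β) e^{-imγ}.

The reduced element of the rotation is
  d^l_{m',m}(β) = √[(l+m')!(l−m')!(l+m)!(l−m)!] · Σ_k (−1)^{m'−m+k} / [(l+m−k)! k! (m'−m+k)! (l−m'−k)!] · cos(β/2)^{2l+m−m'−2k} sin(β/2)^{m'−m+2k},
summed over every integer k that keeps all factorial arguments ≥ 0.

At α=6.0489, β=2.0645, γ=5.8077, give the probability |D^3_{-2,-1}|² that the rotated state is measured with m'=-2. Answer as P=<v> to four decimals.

P=0.1967

D^3_{-2,-1}(6.0489,2.0645,5.8077) = e^{-i·-2·6.0489}·d^3_{-2,-1}(2.0645)·e^{-i·-1·5.8077}. Compute d first:
Half-angle: c=0.512889, s=0.858455. N=√(1·120·2·24)=75.894664
Admissible k: 1..2 (factorial args all ≥0)
  k=1: (−1)^0·75.8947/(24)·0.5129^5·0.8585^1 = +0.096346
  k=2: (−1)^1·75.8947/(12)·0.5129^3·0.8585^3 = -0.539824
d^3_{-2,-1}(2.0645) = +0.096346 -0.539824 = -0.443478
|D^3_{-2,-1}|² = |d^3_{-2,-1}(β)|² = (-0.443478)² = 0.196673 (the z-rotation phases have unit modulus)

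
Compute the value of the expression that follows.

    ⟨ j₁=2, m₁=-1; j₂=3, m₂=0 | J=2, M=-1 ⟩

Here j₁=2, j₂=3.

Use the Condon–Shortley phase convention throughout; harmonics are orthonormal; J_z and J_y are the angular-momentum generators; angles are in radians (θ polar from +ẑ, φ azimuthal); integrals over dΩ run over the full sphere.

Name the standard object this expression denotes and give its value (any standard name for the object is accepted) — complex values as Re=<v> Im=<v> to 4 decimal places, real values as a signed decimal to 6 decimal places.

Clebsch–Gordan coefficient, +√(2/7) ≈ +0.534522

This is a Clebsch–Gordan (vector-coupling) coefficient.
j₁+j₂−J=3  J+j₁−j₂=1  J−j₁+j₂=3  j₁+j₂+J+1=8
(j₁±m₁, j₂±m₂, J±M) = (1,3,3,3,1,3)
P² = 81/14
sum k=2..3:
  [2] +1/4 = 1/4
  [3] −1/36 = -1/36
S = 2/9
C² = P²·S² = 2/7 ; C = +0.534522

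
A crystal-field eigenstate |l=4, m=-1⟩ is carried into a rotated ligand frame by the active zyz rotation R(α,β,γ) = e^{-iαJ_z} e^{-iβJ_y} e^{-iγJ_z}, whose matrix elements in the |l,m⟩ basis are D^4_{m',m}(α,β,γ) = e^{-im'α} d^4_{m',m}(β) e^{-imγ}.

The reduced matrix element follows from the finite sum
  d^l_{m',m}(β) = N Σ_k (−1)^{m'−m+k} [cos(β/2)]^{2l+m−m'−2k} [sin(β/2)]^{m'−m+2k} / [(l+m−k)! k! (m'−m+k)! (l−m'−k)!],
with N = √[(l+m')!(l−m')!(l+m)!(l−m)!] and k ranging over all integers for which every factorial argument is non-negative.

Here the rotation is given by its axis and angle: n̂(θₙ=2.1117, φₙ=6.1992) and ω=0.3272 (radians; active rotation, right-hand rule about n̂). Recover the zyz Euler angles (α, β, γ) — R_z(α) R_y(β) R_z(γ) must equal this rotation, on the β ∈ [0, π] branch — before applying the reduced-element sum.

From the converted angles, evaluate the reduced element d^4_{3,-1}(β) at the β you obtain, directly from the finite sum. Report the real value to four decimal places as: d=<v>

d=0.0048

Axis–angle → zyz. n̂ = (sinθₙcosφₙ, sinθₙsinφₙ, cosθₙ) = (+0.854222, -0.071911, -0.514911), ω = 0.3272.
R = I cosω + sinω [n̂]ₓ + (1−cosω) n̂n̂ᵀ gives
  R = [+0.985659, +0.162230, -0.046447; -0.168748, +0.947220, -0.272576; -0.000224, +0.276505, +0.961012]
β = atan2(√(R₁₃²+R₂₃²), R₃₃) = 0.280156; α = atan2(R₂₃, R₁₃) mod 2π = 4.543608; γ = atan2(R₃₂, −R₃₁) mod 2π = 1.569986
d^4_{3,-1}(β=0.2802) via the finite sum:
Half-angle: c=0.990205, s=0.139620. N=√(5040·1·6·120)=1904.940944
k: max(0,(-1)−(3))=0 … min(4+(-1),4−(3))=1
  k=0: (−1)^4·1904.9409/(144)·0.9902^4·0.1396^4 = +0.004833
  k=1: (−1)^5·1904.9409/(240)·0.9902^2·0.1396^6 = -0.000058
d^4_{3,-1}(0.2802) = +0.004833 -0.000058 = +0.004775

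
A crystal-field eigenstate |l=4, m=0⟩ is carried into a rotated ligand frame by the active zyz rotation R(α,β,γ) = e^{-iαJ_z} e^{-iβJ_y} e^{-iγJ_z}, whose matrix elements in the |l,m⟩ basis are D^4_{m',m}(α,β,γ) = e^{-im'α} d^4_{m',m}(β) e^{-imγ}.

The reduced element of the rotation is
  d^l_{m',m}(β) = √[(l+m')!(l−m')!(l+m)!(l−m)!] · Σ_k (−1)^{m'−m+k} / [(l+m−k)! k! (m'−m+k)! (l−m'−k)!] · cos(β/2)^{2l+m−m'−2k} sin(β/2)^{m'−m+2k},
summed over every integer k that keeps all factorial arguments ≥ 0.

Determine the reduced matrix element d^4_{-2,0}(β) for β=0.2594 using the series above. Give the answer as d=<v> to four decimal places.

d^4_{-2,0}(β=0.2594) via the finite sum:
Half-angle: c=0.991601, s=0.129337. N=√(2·720·24·24)=910.735966
k: max(0,(0)−(-2))=2 … min(4+(0),4−(-2))=4
  k=2: (−1)^0·910.7360/(96)·0.9916^6·0.1293^2 = +0.150864
  k=3: (−1)^1·910.7360/(36)·0.9916^4·0.1293^4 = -0.006844
  k=4: (−1)^2·910.7360/(96)·0.9916^2·0.1293^6 = +0.000044
d^4_{-2,0}(0.2594) = +0.150864 -0.006844 +0.000044 = +0.144063

d=0.1441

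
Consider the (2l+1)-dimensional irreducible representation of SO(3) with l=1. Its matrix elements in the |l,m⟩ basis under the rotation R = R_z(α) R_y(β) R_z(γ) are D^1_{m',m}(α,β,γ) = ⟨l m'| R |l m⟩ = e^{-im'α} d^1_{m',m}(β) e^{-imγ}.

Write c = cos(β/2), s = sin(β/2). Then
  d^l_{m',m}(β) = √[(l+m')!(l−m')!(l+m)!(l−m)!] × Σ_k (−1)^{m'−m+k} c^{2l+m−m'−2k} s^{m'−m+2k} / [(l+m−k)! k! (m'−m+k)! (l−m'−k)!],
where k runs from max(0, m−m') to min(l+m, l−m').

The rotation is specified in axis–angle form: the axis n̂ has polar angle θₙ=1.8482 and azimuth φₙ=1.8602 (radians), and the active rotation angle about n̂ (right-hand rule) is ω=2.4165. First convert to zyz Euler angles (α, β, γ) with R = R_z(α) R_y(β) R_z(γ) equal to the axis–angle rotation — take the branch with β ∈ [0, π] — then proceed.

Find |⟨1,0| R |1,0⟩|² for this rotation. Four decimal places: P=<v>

Axis–angle → zyz. n̂ = (sinθₙcosφₙ, sinθₙsinφₙ, cosθₙ) = (-0.274471, +0.921774, -0.273860), ω = 2.4165.
R = I cosω + sinω [n̂]ₓ + (1−cosω) n̂n̂ᵀ gives
  R = [-0.616721, -0.260729, +0.742749; -0.623979, +0.737152, -0.259339; -0.479901, -0.623400, -0.617307]
β = atan2(√(R₁₃²+R₂₃²), R₃₃) = 2.236111; α = atan2(R₂₃, R₁₃) mod 2π = 5.947257; γ = atan2(R₃₂, −R₃₁) mod 2π = 5.368450
First d^1_{0,0}(β=2.2361), then the phase factors e^{-i(0)α} and e^{-i(0)γ}:
With c≡cos(β/2)=0.437432 and s≡sin(β/2)=0.899252, N=[1·1·1·1]^{1/2}=1.000000
k∈{0,1} keeps every argument non-negative
  k=0: (−1)^0·1.0000/(1)·0.4374^2·0.8993^0 = +0.191347
  k=1: (−1)^1·1.0000/(1)·0.4374^0·0.8993^2 = -0.808653
d^1_{0,0}(2.2361) = +0.191347 -0.808653 = -0.617307
|D^1_{0,0}|² = |d^1_{0,0}(β)|² = (-0.617307)² = 0.381068 (the z-rotation phases have unit modulus)

P=0.3811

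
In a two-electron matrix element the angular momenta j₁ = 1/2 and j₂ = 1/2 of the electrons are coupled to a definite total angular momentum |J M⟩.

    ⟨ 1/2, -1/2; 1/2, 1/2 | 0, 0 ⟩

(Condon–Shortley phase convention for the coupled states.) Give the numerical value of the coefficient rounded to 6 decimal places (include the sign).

j₁+j₂−J=1  J+j₁−j₂=0  J−j₁+j₂=0  j₁+j₂+J+1=2
(j₁±m₁, j₂±m₂, J±M) = (0,1,1,0,0,0)
P² = 1/2
sum k=1..1:
  [1] −1/1 = -1
S = -1
C² = P²·S² = 1/2 ; C = -0.707107

−√(1/2) = -0.707107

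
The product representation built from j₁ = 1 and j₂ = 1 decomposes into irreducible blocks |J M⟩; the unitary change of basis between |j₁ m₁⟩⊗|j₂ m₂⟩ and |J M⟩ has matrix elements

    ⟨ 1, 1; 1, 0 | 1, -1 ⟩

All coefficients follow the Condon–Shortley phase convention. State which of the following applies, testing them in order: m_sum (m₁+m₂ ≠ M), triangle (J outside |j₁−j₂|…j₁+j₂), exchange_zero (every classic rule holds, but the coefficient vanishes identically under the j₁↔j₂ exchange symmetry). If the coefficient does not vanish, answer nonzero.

m-sum: m₁+m₂ = 1+0 = 1, M = -1  ✗ ⇒ coefficient is 0

m_sum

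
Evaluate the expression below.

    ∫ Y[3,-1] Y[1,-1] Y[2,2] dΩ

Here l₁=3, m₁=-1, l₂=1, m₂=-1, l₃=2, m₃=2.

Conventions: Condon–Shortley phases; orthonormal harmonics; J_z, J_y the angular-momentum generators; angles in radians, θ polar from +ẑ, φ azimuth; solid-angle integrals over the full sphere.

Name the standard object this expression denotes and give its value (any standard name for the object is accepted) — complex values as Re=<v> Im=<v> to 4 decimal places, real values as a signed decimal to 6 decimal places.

Gaunt coefficient, -0.082589

This is a Gaunt coefficient — the integral of a triple product of spherical harmonics over the sphere.
Checks pass: Σm=0; 6 even; l₃=2∈[2,4].
(2·3+1)(2·1+1)(2·2+1) = 105
Δ: 2! 4! 0! / 7! → 1/105
sum: t=1:−1/4 = -1/4
3j²(3 1 2; 0 0 0) = Δ·Π!·Σ² = 3/35  (sign -1)
sum: t=0:+1/48 = 1/48
3j²(3 1 2; -1 -1 2) = Δ·Π!·Σ² = 1/105  (sign +1)
combine: 4πI² = 105·3/35·1/105 = 3/35
take √, sign -1: I = -0.08258890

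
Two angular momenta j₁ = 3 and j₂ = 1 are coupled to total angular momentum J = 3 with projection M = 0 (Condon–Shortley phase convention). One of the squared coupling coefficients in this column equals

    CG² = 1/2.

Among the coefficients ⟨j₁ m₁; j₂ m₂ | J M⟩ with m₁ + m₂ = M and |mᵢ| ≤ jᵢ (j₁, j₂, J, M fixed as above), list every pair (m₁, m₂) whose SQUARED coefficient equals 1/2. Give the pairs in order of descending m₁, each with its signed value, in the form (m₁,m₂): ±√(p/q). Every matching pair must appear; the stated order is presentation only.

(1,-1): +√(1/2); (-1,1): −√(1/2)

Admissible pairs with m₁+m₂ = M = 0: (-1,1), (0,0), (1,-1)
  (m₁,m₂)=(1,-1): CG² = 1/2, CG = +√(1/2)   ← matches the target
  (m₁,m₂)=(0,0): CG² = 0/1, CG = 0
  (m₁,m₂)=(-1,1): CG² = 1/2, CG = −√(1/2)   ← matches the target
Pairs with CG² = 1/2: (1,-1): +√(1/2); (-1,1): −√(1/2)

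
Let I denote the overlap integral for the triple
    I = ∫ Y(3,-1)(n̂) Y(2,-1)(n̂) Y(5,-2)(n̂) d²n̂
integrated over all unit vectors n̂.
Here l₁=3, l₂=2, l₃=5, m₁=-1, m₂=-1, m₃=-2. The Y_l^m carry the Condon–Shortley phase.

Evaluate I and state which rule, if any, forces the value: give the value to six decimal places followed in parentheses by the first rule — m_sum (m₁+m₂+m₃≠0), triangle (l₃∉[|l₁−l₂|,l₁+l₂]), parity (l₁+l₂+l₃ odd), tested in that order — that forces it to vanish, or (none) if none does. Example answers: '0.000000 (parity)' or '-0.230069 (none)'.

0.000000 (m_sum)

m-sum = -1 − 1 − 2 = -4 ≠ 0 ⇒ I = 0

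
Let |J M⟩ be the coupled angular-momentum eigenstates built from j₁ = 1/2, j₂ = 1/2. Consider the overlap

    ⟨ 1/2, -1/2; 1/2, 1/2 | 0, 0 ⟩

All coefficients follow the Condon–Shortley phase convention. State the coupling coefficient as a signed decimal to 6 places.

j₁+j₂−J=1  J+j₁−j₂=0  J−j₁+j₂=0  j₁+j₂+J+1=2
(j₁±m₁, j₂±m₂, J±M) = (0,1,1,0,0,0)
P² = 1/2
sum k=1..1:
  [1] −1/1 = -1
S = -1
C² = P²·S² = 1/2 ; C = -0.707107

−√(1/2) ≈ -0.707107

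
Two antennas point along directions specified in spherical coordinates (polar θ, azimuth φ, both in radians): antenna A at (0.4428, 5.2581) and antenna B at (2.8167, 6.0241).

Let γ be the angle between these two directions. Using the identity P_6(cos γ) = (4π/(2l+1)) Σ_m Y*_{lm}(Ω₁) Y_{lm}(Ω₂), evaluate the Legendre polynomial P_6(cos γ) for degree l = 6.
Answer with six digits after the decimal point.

Term-by-term m-sum for l=6 (normalisation 4π/13 = 0.966644):
  term(m=-6) = -0.00000 + 0.00000j   from Y*(Ω₁)=0.00296 + 0.00040j, Y(Ω₂)=0.00001 + 0.00051j
  term(m=-5) = 0.00009 - 0.00007j   from Y*(Ω₁)=0.00876 + 0.02000j, Y(Ω₂)=-0.00143 - 0.00506j
  term(m=-4) = -0.00315 - 0.00024j   from Y*(Ω₁)=-0.05514 + 0.07855j, Y(Ω₂)=0.01675 + 0.02830j
  term(m=-3) = 0.02542 + 0.02857j   from Y*(Ω₁)=-0.27628 - 0.01835j, Y(Ω₂)=-0.09846 - 0.09687j
  term(m=-2) = 0.00732 - 0.18847j   from Y*(Ω₁)=-0.22890 - 0.44035j, Y(Ω₂)=0.33015 + 0.18823j
  term(m=-1) = -0.16761 + 0.16123j   from Y*(Ω₁)=0.20721 - 0.34125j, Y(Ω₂)=-0.56312 - 0.14925j
  term(m=+0) = -0.03657 + 0.00000j   from Y*(Ω₁)=-0.22451 + 0.00000j, Y(Ω₂)=0.16287 + 0.00000j
  term(m=+1) = -0.16761 - 0.16123j   from Y*(Ω₁)=-0.20721 - 0.34125j, Y(Ω₂)=0.56312 - 0.14925j
  term(m=+2) = 0.00732 + 0.18847j   from Y*(Ω₁)=-0.22890 + 0.44035j, Y(Ω₂)=0.33015 - 0.18823j
  term(m=+3) = 0.02542 - 0.02857j   from Y*(Ω₁)=0.27628 - 0.01835j, Y(Ω₂)=0.09846 - 0.09687j
  term(m=+4) = -0.00315 + 0.00024j   from Y*(Ω₁)=-0.05514 - 0.07855j, Y(Ω₂)=0.01675 - 0.02830j
  term(m=+5) = 0.00009 + 0.00007j   from Y*(Ω₁)=-0.00876 + 0.02000j, Y(Ω₂)=0.00143 - 0.00506j
  term(m=+6) = -0.00000 - 0.00000j   from Y*(Ω₁)=0.00296 - 0.00040j, Y(Ω₂)=0.00001 - 0.00051j
Total Σ_m = -0.31243 - 0.00000j. Multiply by 0.966644: -0.30201 - 0.00000j. P_6(cos γ) = -0.302013

-0.302013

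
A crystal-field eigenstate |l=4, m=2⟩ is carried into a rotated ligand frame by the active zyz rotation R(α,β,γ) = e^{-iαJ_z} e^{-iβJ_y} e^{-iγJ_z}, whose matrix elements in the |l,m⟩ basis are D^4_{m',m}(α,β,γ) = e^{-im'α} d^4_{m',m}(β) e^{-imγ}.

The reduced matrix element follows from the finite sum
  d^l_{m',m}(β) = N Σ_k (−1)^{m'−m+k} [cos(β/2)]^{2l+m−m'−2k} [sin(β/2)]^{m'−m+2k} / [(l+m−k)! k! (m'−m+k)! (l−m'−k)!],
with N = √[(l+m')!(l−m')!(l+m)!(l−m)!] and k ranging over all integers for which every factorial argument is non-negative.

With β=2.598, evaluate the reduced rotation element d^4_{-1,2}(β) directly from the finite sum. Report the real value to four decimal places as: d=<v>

d=0.5538

d^4_{-1,2}(β=2.5980) via the finite sum:
c=cos(2.598000/2)=0.268462, s=sin(2.598000/2)=0.963290; N=√[6·120·720·2]=1018.233765
Admissible k: 3..5 (factorial args all ≥0)
  k=3: (−1)^0·1018.2338/(72)·0.2685^5·0.9633^3 = +0.017628
  k=4: (−1)^1·1018.2338/(48)·0.2685^3·0.9633^5 = -0.340441
  k=5: (−1)^2·1018.2338/(240)·0.2685^1·0.9633^7 = +0.876636
d^4_{-1,2}(2.5980) = +0.017628 -0.340441 +0.876636 = +0.553824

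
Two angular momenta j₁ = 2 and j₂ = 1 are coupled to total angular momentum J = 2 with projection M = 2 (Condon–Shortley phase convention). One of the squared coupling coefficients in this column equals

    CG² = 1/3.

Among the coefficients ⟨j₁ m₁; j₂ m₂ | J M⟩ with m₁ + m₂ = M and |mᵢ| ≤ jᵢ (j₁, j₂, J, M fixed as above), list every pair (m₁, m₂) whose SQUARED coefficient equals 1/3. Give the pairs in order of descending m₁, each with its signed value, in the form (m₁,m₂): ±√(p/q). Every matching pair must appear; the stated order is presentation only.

Admissible pairs with m₁+m₂ = M = 2: (1,1), (2,0)
  (m₁,m₂)=(2,0): CG² = 2/3, CG = +√(2/3)
  (m₁,m₂)=(1,1): CG² = 1/3, CG = −√(1/3)   ← matches the target
Pairs with CG² = 1/3: (1,1): −√(1/3)

(1,1): −√(1/3)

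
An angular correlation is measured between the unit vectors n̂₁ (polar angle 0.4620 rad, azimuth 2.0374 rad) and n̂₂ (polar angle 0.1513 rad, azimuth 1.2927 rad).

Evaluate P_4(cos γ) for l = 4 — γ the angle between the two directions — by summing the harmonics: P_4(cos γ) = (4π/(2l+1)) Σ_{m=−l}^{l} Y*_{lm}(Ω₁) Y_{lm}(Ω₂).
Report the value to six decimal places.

0.435500

Expand P_4 via completeness: Σ_{m} conj(Y_{4,m}) at Ω₁ times Y_{4,m} at Ω₂ —
  m=-4: Y*=(-0.005089, 0.016711)  Y=(0.000101, 0.000205)  product (-0.000004, 0.000001)
  m=-3: Y*=(0.097781, -0.016884)  Y=(-0.003139, 0.002846)  product (-0.000259, 0.000331)
  m=-2: Y*=(-0.182357, -0.246161)  Y=(-0.037698, -0.023435)  product (0.001106, 0.013553)
  m=-1: Y*=(-0.221568, 0.439881)  Y=(0.074329, -0.260351)  product (0.098054, 0.090381)
  m=+0: Y*=(0.151727, -0.000000)  Y=(0.752068, 0.000000)  product (0.114109, 0.000000)
  m=+1: Y*=(0.221568, 0.439881)  Y=(-0.074329, -0.260351)  product (0.098054, -0.090381)
  m=+2: Y*=(-0.182357, 0.246161)  Y=(-0.037698, 0.023435)  product (0.001106, -0.013553)
  m=+3: Y*=(-0.097781, -0.016884)  Y=(0.003139, 0.002846)  product (-0.000259, -0.000331)
  m=+4: Y*=(-0.005089, -0.016711)  Y=(0.000101, -0.000205)  product (-0.000004, -0.000001)
Accumulated sum (0.311904, 0.000000); after 4π/(2l+1) scaling, (0.435500, 0.000000) ⇒ P_4 = 0.435500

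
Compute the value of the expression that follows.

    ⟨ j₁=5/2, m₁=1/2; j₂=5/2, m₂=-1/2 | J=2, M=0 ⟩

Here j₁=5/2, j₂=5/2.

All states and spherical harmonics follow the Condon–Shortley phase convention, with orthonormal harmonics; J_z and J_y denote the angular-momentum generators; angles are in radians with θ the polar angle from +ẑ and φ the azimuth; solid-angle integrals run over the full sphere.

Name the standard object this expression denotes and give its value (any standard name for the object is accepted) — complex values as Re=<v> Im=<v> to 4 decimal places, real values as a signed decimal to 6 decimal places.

This is a Clebsch–Gordan (vector-coupling) coefficient.
triangle: 3!×2!×2!/8! = 24/40320
(j±m)!: 3!×2!×2!×3!×2!×2! = 576
prefactor² = (2J+1)×Δ×N² = 12/7
  k=0: +1/(0!×3!×2!×2!×0!×0!) = 1/24
  k=1: −1/(1!×2!×1!×1!×1!×1!) = -1/2
  k=2: +1/(2!×1!×0!×0!×2!×2!) = 1/8
Σ = -1/3  ⇒  CG² = 12/7×(-1/3)² = 4/21
CG = −√(4/21) = -0.436436

Clebsch–Gordan coefficient, −√(4/21) ≈ -0.436436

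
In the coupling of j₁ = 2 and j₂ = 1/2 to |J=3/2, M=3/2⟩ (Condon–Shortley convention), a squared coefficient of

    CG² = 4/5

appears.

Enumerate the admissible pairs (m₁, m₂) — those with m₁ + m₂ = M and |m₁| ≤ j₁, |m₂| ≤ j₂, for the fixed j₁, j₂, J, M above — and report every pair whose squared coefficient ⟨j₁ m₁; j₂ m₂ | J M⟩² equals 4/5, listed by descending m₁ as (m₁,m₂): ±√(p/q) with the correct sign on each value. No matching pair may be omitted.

Admissible pairs with m₁+m₂ = M = 3/2: (1,1/2), (2,-1/2)
  (m₁,m₂)=(2,-1/2): CG² = 4/5, CG = +√(4/5)   ← matches the target
  (m₁,m₂)=(1,1/2): CG² = 1/5, CG = −√(1/5)
Pairs with CG² = 4/5: (2,-1/2): +√(4/5)

(2,-1/2): +√(4/5)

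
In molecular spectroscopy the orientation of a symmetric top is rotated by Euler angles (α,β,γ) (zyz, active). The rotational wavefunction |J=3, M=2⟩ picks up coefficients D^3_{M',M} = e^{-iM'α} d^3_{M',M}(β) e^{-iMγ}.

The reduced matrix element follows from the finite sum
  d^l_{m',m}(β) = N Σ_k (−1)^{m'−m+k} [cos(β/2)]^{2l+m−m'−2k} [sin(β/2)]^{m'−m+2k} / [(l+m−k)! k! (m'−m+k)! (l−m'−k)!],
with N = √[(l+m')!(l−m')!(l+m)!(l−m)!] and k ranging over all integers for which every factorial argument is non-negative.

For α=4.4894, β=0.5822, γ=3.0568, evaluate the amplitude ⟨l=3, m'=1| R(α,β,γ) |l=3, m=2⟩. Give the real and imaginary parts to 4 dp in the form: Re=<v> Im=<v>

Re=-0.2298 Im=0.5550

First d^3_{1,2}(β=0.5822), then the phase factors e^{-i(1)α} and e^{-i(2)γ}:
Half-angle: c=0.957929, s=0.287006. N=√(24·2·120·1)=75.894664
k∈{1,2} keeps every argument non-negative
  k=1: (−1)^0·75.8947/(24)·0.9579^5·0.2870^1 = +0.732078
  k=2: (−1)^1·75.8947/(12)·0.9579^3·0.2870^3 = -0.131433
d^3_{1,2}(0.5822) = +0.732078 -0.131433 = +0.600645
D = (-0.221146+0.975241i)·(+0.600645)·(+0.985655+0.168774i) = -0.229788+0.554952i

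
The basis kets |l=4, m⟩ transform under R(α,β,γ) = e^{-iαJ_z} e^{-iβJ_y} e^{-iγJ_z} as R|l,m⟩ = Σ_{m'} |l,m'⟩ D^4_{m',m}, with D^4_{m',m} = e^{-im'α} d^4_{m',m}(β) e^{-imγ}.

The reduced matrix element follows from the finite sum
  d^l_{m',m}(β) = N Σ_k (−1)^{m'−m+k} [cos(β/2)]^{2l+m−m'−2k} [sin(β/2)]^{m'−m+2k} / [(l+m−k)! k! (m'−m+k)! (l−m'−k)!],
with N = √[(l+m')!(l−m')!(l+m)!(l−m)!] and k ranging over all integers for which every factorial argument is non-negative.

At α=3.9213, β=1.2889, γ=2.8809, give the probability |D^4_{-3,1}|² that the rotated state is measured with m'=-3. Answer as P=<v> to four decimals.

P=0.2165

Split into d^4_{-3,1}(β=1.2889) × two z-phases.
Half-angle: c=0.799430, s=0.600759. N=√(1·5040·120·6)=1904.940944
k: max(0,(1)−(-3))=4 … min(4+(1),4−(-3))=5
  k=4: (−1)^0·1904.9409/(144)·0.7994^4·0.6008^4 = +0.703788
  k=5: (−1)^1·1904.9409/(240)·0.7994^2·0.6008^6 = -0.238469
d^4_{-3,1}(1.2889) = +0.703788 -0.238469 = +0.465319
|D^4_{-3,1}|² = |d^4_{-3,1}(β)|² = (+0.465319)² = 0.216522 (the z-rotation phases have unit modulus)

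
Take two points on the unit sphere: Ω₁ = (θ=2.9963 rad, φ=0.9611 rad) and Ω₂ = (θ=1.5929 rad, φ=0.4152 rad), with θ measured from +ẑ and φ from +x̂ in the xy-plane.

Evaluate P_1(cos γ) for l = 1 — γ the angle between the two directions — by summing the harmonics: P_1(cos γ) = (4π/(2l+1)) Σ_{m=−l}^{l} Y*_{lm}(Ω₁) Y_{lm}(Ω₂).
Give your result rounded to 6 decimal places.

Expand P_1 via completeness: Σ_{m} conj(Y_{1,m}) at Ω₁ times Y_{1,m} at Ω₂ —
  m=-1: Y*=0.02864 + 0.04101j  Y=0.31606 - 0.13933j  product 0.01477 + 0.00897j
  m=+0: Y*=-0.48345 + 0.00000j  Y=-0.01080 + 0.00000j  product 0.00522 + 0.00000j
  m=+1: Y*=-0.02864 + 0.04101j  Y=-0.31606 - 0.13933j  product 0.01477 - 0.00897j
Total Σ_m = 0.03475 + 0.00000j. Multiply by 4.188790: 0.14558 + 0.00000j. P_1(cos γ) = 0.145578

0.145578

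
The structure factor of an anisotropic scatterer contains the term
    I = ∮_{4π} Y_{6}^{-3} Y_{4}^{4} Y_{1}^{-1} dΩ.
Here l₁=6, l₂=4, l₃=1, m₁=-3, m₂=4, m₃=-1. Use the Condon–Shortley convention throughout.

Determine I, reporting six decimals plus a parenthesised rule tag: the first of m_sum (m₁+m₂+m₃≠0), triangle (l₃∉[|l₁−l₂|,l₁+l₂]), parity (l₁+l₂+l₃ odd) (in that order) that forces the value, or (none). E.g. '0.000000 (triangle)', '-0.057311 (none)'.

|6−4|≤1≤6+4 violated ⇒ I = 0

0.000000 (triangle)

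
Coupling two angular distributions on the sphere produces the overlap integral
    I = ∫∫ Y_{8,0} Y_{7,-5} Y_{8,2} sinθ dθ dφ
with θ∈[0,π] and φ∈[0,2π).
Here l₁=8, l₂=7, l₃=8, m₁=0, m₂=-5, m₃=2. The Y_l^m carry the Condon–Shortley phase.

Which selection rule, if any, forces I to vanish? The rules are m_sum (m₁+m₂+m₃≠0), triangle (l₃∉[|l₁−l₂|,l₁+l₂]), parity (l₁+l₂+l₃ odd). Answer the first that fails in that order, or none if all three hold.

m_sum

Σmᵢ = -3  ✗
l₃∈[|l₁−l₂|,l₁+l₂]=[1,15], have l₃=8
Σlᵢ = 23 ⇒ odd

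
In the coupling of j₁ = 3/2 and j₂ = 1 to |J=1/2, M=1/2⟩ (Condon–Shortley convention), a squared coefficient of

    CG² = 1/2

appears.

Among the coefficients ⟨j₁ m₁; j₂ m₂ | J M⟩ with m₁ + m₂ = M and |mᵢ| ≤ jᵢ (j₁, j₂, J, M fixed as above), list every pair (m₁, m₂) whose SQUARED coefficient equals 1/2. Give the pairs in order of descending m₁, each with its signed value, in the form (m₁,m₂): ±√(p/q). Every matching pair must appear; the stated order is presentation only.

Admissible pairs with m₁+m₂ = M = 1/2: (-1/2,1), (1/2,0), (3/2,-1)
  (m₁,m₂)=(3/2,-1): CG² = 1/2, CG = +√(1/2)   ← matches the target
  (m₁,m₂)=(1/2,0): CG² = 1/3, CG = −√(1/3)
  (m₁,m₂)=(-1/2,1): CG² = 1/6, CG = +√(1/6)
Pairs with CG² = 1/2: (3/2,-1): +√(1/2)

(3/2,-1): +√(1/2)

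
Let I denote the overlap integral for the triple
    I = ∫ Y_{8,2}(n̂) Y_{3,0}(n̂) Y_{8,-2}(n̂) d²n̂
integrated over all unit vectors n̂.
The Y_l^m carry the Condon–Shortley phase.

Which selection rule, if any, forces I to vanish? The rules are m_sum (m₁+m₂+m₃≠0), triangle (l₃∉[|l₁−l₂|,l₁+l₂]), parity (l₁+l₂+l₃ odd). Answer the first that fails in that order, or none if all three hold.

Σmᵢ = 0  ✓
l₃∈[|l₁−l₂|,l₁+l₂]=[5,11], have l₃=8  ✓
Σlᵢ = 19 ⇒ odd  ✗

parity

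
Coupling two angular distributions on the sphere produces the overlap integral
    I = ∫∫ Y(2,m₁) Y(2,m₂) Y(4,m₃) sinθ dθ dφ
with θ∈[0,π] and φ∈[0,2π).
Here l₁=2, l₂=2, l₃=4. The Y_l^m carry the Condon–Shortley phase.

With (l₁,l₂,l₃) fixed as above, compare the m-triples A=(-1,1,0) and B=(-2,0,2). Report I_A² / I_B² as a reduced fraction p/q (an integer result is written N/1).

16/15

Same 2,2,4: normalisation and zero-m 3j drop out of the ratio.
A: Δ: 0! 4! 4! / 9! → 1/630; sum: t=0:+1/36 = 1/36; 3j²(2 2 4; -1 1 0) = Δ·Π!·Σ² = 8/315  (sign +1)
B: Δ: 0! 4! 4! / 9! → 1/630; sum: t=0:+1/96 = 1/96; 3j²(2 2 4; -2 0 2) = Δ·Π!·Σ² = 1/42  (sign +1)
I_A²/I_B² = (8/315)/(1/42) = 16/15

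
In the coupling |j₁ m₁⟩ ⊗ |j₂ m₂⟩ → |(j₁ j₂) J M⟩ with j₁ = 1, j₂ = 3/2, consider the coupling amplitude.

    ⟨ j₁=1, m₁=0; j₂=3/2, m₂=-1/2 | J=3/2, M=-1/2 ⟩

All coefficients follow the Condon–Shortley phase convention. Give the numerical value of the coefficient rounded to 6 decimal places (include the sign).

j₁+j₂−J=1  J+j₁−j₂=1  J−j₁+j₂=2  j₁+j₂+J+1=5
(j₁±m₁, j₂±m₂, J±M) = (1,1,1,2,1,2)
P² = 4/15
sum k=0..1:
  [0] +1/1 = 1
  [1] −1/2 = -1/2
S = 1/2
C² = P²·S² = 1/15 ; C = +0.258199

+0.258199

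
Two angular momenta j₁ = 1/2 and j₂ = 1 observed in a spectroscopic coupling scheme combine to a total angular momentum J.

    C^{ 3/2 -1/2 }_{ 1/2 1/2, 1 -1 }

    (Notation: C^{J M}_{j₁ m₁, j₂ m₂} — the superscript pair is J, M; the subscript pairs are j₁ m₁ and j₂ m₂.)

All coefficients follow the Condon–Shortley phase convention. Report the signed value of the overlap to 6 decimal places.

j₁+j₂−J=0  J+j₁−j₂=1  J−j₁+j₂=2  j₁+j₂+J+1=4
(j₁±m₁, j₂±m₂, J±M) = (1,0,0,2,1,2)
P² = 4/3
sum k=0..0:
  [0] +1/2 = 1/2
S = 1/2
C² = P²·S² = 1/3 ; C = +0.577350

+0.577350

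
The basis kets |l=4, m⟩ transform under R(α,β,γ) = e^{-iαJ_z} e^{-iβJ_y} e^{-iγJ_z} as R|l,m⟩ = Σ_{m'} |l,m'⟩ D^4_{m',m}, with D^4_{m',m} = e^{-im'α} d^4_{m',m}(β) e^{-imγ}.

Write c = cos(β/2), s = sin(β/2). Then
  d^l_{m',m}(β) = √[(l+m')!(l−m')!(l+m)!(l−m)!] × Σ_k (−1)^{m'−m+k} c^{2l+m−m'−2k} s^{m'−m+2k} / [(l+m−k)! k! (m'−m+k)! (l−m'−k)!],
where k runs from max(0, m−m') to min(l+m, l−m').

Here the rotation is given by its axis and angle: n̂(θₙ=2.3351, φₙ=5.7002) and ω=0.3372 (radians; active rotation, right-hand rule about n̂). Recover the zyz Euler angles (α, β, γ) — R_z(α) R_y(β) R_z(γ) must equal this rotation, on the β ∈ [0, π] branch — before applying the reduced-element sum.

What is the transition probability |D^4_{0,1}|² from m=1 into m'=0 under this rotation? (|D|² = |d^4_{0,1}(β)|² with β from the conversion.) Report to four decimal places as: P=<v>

P=0.2201

Axis–angle → zyz. n̂ = (sinθₙcosφₙ, sinθₙsinφₙ, cosθₙ) = (+0.602629, -0.397400, -0.692035), ω = 0.3372.
R = I cosω + sinω [n̂]ₓ + (1−cosω) n̂n̂ᵀ gives
  R = [+0.964136, +0.215470, -0.154964; -0.242444, +0.952578, -0.183890; +0.107992, +0.214865, +0.970655]
β = atan2(√(R₁₃²+R₂₃²), R₃₃) = 0.242857; α = atan2(R₂₃, R₁₃) mod 2π = 4.012149; γ = atan2(R₃₂, −R₃₁) mod 2π = 2.036527
Split into d^4_{0,1}(β=0.2429) × two z-phases.
Half-angle: c=0.992637, s=0.121131. N=√(24·24·120·6)=643.987578
k∈{1,2,3,4} keeps every argument non-negative
  k=1: (−1)^0·643.9876/(144)·0.9926^7·0.1211^1 = +0.514400
  k=2: (−1)^1·643.9876/(24)·0.9926^5·0.1211^3 = -0.045960
  k=3: (−1)^2·643.9876/(24)·0.9926^3·0.1211^5 = +0.000684
  k=4: (−1)^3·643.9876/(144)·0.9926^1·0.1211^7 = -0.000002
d^4_{0,1}(0.2429) = +0.514400 -0.045960 +0.000684 -0.000002 = +0.469122
|D^4_{0,1}|² = |d^4_{0,1}(β)|² = (+0.469122)² = 0.220076 (the z-rotation phases have unit modulus)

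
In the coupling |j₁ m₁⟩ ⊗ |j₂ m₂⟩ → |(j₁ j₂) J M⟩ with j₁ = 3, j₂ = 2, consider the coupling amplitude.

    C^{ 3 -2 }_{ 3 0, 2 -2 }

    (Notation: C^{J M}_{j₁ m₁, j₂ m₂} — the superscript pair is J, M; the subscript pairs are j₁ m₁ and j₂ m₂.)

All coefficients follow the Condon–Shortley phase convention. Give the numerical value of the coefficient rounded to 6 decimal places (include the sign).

+√(1/3) = +0.577350

√[7·2!4!2!/9! · 3!3!0!4!1!5!] = √(192)
  +(−1)^0/∏(0,2,3,0,1,2)! = 1/24  (running 1/24)
⟨..|..⟩ = √(192)·(1/24) = +0.577350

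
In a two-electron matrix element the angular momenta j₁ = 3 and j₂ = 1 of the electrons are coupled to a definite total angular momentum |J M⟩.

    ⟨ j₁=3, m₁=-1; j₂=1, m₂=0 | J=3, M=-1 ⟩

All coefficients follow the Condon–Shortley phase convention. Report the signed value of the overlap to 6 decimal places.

triangle: 1!·5!·1!/8! = 120/40320
(j±m)!: 2!·4!·1!·1!·2!·4! = 2304
prefactor² = (2J+1)·Δ·N² = 48
  k=0: +1/(0!·1!·4!·1!·1!·0!) = 1/24
  k=1: −1/(1!·0!·3!·0!·2!·1!) = -1/12
Σ = -1/24  ⇒  CG² = 48·(-1/24)² = 1/12
CG = −√(1/12) = -0.288675

−√(1/12) ≈ -0.288675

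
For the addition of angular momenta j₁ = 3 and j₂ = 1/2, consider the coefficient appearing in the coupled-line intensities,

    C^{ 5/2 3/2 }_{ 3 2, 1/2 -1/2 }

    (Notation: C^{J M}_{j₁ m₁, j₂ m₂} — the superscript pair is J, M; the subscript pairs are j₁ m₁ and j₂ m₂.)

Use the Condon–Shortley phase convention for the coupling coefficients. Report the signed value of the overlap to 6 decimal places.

+0.845154  (= +√(5/7))

√[6·1!5!0!/7! · 5!1!0!1!4!1!] = √(2880/7)
  +(−1)^0/∏(0,1,1,0,4,0)! = 1/24  (running 1/24)
⟨..|..⟩ = √(2880/7)·(1/24) = +0.845154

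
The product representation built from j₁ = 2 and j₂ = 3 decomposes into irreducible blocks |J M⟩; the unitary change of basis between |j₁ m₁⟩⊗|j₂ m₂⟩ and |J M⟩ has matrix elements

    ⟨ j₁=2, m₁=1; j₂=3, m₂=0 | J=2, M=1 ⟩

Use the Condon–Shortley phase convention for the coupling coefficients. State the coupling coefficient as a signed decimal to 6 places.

triangle: 3!*1!*3!/8! = 36/40320
(j±m)!: 3!*1!*3!*3!*3!*1! = 1296
prefactor² = (2J+1)*Δ*N² = 81/14
  k=0: +1/(0!*3!*1!*3!*0!*0!) = 1/36
  k=1: −1/(1!*2!*0!*2!*1!*1!) = -1/4
Σ = -2/9  ⇒  CG² = 81/14*(-2/9)² = 2/7
CG = −√(2/7) = -0.534522

-0.534522  (= −√(2/7))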